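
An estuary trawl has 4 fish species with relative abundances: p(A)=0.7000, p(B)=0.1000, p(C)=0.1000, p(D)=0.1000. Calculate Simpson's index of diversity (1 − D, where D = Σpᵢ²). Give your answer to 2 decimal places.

0.48

D = 0.7² + 0.1² + 0.1² + 0.1² = 0.4900 + 0.0100 + 0.0100 + 0.0100 = 0.5200 (working shown to 4 dp, full precision carried).
So 1 − D = 0.4800, i.e. 0.48 to 2 decimal places.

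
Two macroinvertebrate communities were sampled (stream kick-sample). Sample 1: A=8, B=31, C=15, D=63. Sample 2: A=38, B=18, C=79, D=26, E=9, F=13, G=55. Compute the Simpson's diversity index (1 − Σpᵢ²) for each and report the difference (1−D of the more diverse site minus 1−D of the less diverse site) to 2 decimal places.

0.17

Sample 1: N=117, proportions 0.068376, 0.264957, 0.128205, 0.538462, giving 1−D = 0.618745 (working shown to 6 dp, full precision carried).
Sample 2: N=238, proportions 0.159664, 0.07563, 0.331933, 0.109244, 0.037815, 0.054622, 0.231092, giving 1−D = 0.788857.
Difference = |0.618745 − 0.788857| = 0.170112, i.e. 0.17 to 2 decimal places.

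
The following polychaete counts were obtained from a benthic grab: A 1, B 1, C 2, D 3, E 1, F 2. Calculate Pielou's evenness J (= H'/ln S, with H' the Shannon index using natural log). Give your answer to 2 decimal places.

Total N = 1+1+2+3+1+2 = 10, so the proportions are 0.1, 0.1, 0.2, 0.3, 0.1, 0.2 (working shown to 4 dp, full precision carried).
H' = −Σ pᵢ ln pᵢ = −((-0.2303) + (-0.2303) + (-0.3219) + (-0.3612) + (-0.2303) + (-0.3219)) = 1.6957.
With S = 6 species, ln S = 1.7918, so J = 1.6957/1.7918 = 0.9464, i.e. 0.95 to 2 decimal places.

0.95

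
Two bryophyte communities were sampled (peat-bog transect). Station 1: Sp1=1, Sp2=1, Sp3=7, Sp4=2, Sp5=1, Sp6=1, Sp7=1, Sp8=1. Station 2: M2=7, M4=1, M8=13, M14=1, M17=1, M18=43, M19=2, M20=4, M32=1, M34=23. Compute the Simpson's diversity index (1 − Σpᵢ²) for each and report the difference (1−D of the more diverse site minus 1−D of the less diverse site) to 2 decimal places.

0.02

Station 1: N=15, proportions 0.0667, 0.0667, 0.4667, 0.1333, 0.0667, 0.0667, 0.0667, 0.0667, giving 1−D = 0.7378 (working shown to 4 dp, full precision carried).
Station 2: N=96, proportions 0.0729, 0.0104, 0.1354, 0.0104, 0.0104, 0.4479, 0.0208, 0.0417, 0.0104, 0.2396, giving 1−D = 0.7157.
Difference = |0.7378 − 0.7157| = 0.0221, i.e. 0.02 to 2 decimal places.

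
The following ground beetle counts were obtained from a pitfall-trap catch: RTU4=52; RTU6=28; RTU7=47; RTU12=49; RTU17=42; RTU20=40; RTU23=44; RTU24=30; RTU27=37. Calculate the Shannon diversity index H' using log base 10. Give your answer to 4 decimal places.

Total N = 52+28+47+49+42+40+44+30+37 = 369, so the proportions are 0.140921, 0.075881, 0.127371, 0.132791, 0.113821, 0.108401, 0.119241, 0.081301, 0.100271 (working shown to 6 dp, full precision carried).
Each pᵢ log₁₀ pᵢ term: 0.140921×(-0.851023)=-0.119927, 0.075881×(-1.119868)=-0.084976, 0.127371×(-0.894929)=-0.113988, 0.132791×(-0.876830)=-0.116435, 0.113821×(-0.943777)=-0.107422, 0.108401×(-0.964966)=-0.104603, 0.119241×(-0.923574)=-0.110128, 0.081301×(-1.089905)=-0.088610, 0.100271×(-0.998825)=-0.100153.
Sum = -0.946244, so H' = 0.9462.

0.9462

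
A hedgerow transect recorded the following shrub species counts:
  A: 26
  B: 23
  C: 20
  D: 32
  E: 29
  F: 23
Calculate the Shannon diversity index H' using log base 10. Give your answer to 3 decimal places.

Total N = 26+23+20+32+29+23 = 153, so the proportions are 0.16993, 0.15033, 0.13072, 0.20915, 0.18954, 0.15033 (working shown to 5 dp, full precision carried).
Each pᵢ log₁₀ pᵢ term: 0.16993×(-0.76972)=-0.13080, 0.15033×(-0.82296)=-0.12371, 0.13072×(-0.88366)=-0.11551, 0.20915×(-0.67954)=-0.14213, 0.18954×(-0.72229)=-0.13691, 0.15033×(-0.82296)=-0.12371.
Sum = -0.77277, so H' = 0.773.

0.773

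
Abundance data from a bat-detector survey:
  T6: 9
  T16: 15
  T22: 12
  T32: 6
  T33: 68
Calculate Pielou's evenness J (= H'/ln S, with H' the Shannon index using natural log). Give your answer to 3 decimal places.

0.730

Total N = 9+15+12+6+68 = 110, so the proportions are 0.08182, 0.13636, 0.10909, 0.05455, 0.61818 (working shown to 5 dp, full precision carried).
H' = −Σ pᵢ ln pᵢ = −((-0.20481) + (-0.27170) + (-0.24170) + (-0.15866) + (-0.29733)) = 1.17419.
With S = 5 species, ln S = 1.60944, so J = 1.17419/1.60944 = 0.72957, i.e. 0.730 to 3 decimal places.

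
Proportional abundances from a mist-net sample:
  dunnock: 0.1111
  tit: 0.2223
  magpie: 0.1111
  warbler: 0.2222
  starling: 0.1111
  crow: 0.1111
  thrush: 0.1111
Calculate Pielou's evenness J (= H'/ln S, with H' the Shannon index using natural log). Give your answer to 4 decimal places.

0.9708

H' = −Σ pᵢ ln pᵢ = −((-0.244123) + (-0.334279) + (-0.244123) + (-0.334228) + (-0.244123) + (-0.244123) + (-0.244123)) = 1.889121 (working shown to 6 dp, full precision carried).
With S = 7 species, ln S = 1.945910, so J = 1.889121/1.945910 = 0.970816, i.e. 0.9708 to 4 decimal places.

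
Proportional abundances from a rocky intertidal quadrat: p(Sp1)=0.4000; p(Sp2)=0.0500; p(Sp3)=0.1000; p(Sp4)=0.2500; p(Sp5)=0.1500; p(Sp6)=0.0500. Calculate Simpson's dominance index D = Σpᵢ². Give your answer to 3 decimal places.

D = 0.4² + 0.05² + 0.1² + 0.25² + 0.15² + 0.05² = 0.16000 + 0.00250 + 0.01000 + 0.06250 + 0.02250 + 0.00250 = 0.26000 (working shown to 5 dp, full precision carried).
To 3 decimal places, D = 0.260.

0.260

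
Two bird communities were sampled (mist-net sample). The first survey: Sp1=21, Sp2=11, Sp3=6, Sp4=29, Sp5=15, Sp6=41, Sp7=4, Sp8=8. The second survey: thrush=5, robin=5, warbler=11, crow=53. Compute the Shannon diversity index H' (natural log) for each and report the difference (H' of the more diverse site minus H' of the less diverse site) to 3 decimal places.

0.954

The first survey: N=135, proportions 0.15556, 0.08148, 0.04444, 0.21481, 0.11111, 0.3037, 0.02963, 0.05926, giving H' = 1.84030 (working shown to 5 dp, full precision carried).
The second survey: N=74, proportions 0.06757, 0.06757, 0.14865, 0.71622, giving H' = 0.88654.
Difference = |1.84030 − 0.88654| = 0.95376, i.e. 0.954 to 3 decimal places.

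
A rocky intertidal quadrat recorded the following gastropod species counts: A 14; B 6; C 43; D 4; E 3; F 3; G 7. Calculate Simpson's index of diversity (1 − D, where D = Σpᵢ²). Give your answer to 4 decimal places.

Total N = 14+6+43+4+3+3+7 = 80, so the proportions are 0.175, 0.075, 0.5375, 0.05, 0.0375, 0.0375, 0.0875 (working shown to 6 dp, full precision carried).
D = 0.175² + 0.075² + 0.5375² + 0.05² + 0.0375² + 0.0375² + 0.0875² = 0.030625 + 0.005625 + 0.288906 + 0.002500 + 0.001406 + 0.001406 + 0.007656 = 0.338125.
So 1 − D = 0.661875, i.e. 0.6619 to 4 decimal places.

0.6619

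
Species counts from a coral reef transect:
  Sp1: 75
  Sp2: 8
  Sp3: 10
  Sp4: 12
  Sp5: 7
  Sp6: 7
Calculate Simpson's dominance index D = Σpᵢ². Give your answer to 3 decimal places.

0.426

Total N = 75+8+10+12+7+7 = 119, so the proportions are 0.63025, 0.06723, 0.08403, 0.10084, 0.05882, 0.05882 (working shown to 5 dp, full precision carried).
D = 0.63025² + 0.06723² + 0.08403² + 0.10084² + 0.05882² + 0.05882² = 0.39722 + 0.00452 + 0.00706 + 0.01017 + 0.00346 + 0.00346 = 0.42589.
To 3 decimal places, D = 0.426.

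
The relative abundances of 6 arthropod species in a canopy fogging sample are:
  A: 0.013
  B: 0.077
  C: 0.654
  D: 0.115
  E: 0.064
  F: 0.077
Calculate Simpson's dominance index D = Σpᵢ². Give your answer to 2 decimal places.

0.46

D = 0.013² + 0.077² + 0.654² + 0.115² + 0.064² + 0.077² = 0.0002 + 0.0059 + 0.4277 + 0.0132 + 0.0041 + 0.0059 = 0.4571 (working shown to 4 dp, full precision carried).
To 2 decimal places, D = 0.46.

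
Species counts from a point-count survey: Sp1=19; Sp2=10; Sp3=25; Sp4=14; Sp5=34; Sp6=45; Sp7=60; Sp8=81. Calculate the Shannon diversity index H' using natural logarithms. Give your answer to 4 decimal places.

1.8810

Total N = 19+10+25+14+34+45+60+81 = 288, so the proportions are 0.065972, 0.034722, 0.086806, 0.048611, 0.118056, 0.15625, 0.208333, 0.28125 (working shown to 6 dp, full precision carried).
Each pᵢ ln pᵢ term: 0.065972×(-2.718522)=-0.179347, 0.034722×(-3.360375)=-0.116680, 0.086806×(-2.444085)=-0.212160, 0.048611×(-3.023903)=-0.146995, 0.118056×(-2.136600)=-0.252237, 0.15625×(-1.856298)=-0.290047, 0.208333×(-1.568616)=-0.326795, 0.28125×(-1.268511)=-0.356769.
Sum = -1.881030, so H' = 1.8810.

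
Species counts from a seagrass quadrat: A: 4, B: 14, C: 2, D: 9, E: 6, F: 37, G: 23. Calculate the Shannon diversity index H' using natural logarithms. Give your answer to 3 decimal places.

Total N = 4+14+2+9+6+37+23 = 95, so the proportions are 0.04211, 0.14737, 0.02105, 0.09474, 0.06316, 0.38947, 0.24211 (working shown to 5 dp, full precision carried).
Each pᵢ ln pᵢ term: 0.04211×(-3.16758)=-0.13337, 0.14737×(-1.91482)=-0.28218, 0.02105×(-3.86073)=-0.08128, 0.09474×(-2.35665)=-0.22326, 0.06316×(-2.76212)=-0.17445, 0.38947×(-0.94296)=-0.36726, 0.24211×(-1.41838)=-0.34340.
Sum = -1.60520, so H' = 1.605.

1.605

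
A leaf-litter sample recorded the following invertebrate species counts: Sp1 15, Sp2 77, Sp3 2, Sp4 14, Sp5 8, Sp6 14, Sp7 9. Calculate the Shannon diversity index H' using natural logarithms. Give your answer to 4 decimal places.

Total N = 15+77+2+14+8+14+9 = 139, so the proportions are 0.107914, 0.553957, 0.014388, 0.100719, 0.057554, 0.100719, 0.064748 (working shown to 6 dp, full precision carried).
Each pᵢ ln pᵢ term: 0.107914×(-2.226424)=-0.240262, 0.553957×(-0.590669)=-0.327205, 0.014388×(-4.241327)=-0.061026, 0.100719×(-2.295417)=-0.231193, 0.057554×(-2.855032)=-0.164318, 0.100719×(-2.295417)=-0.231193, 0.064748×(-2.737249)=-0.177232.
Sum = -1.432429, so H' = 1.4324.

1.4324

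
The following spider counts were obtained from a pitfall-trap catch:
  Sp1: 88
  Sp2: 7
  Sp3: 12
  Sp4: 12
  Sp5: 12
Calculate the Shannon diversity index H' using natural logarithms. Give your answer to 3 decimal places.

Total N = 88+7+12+12+12 = 131, so the proportions are 0.67176, 0.05344, 0.0916, 0.0916, 0.0916 (working shown to 5 dp, full precision carried).
Each pᵢ ln pᵢ term: 0.67176×(-0.39786)=-0.26727, 0.05344×(-2.92929)=-0.15653, 0.0916×(-2.39029)=-0.21896, 0.0916×(-2.39029)=-0.21896, 0.0916×(-2.39029)=-0.21896.
Sum = -1.08067, so H' = 1.081.

1.081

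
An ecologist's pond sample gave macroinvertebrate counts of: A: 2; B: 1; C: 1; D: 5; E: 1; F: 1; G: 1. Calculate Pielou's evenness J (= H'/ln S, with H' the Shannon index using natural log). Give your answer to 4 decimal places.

0.8730

Total N = 2+1+1+5+1+1+1 = 12, so the proportions are 0.166667, 0.083333, 0.083333, 0.416667, 0.083333, 0.083333, 0.083333 (working shown to 6 dp, full precision carried).
H' = −Σ pᵢ ln pᵢ = −((-0.298627) + (-0.207076) + (-0.207076) + (-0.364779) + (-0.207076) + (-0.207076) + (-0.207076)) = 1.698783.
With S = 7 species, ln S = 1.945910, so J = 1.698783/1.945910 = 0.873002, i.e. 0.8730 to 4 decimal places.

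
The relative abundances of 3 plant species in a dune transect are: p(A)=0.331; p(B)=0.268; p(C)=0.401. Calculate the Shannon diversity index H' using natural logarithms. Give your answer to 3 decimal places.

Each pᵢ ln pᵢ term (working shown to 5 dp, full precision carried): 0.331×(-1.10564)=-0.36597, 0.268×(-1.31677)=-0.35289, 0.401×(-0.91379)=-0.36643.
Sum = -1.08529, so H' = 1.085.

1.085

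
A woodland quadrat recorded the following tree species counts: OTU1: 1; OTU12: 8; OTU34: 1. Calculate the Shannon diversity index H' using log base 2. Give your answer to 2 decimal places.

0.92

Total N = 1+8+1 = 10, so the proportions are 0.1, 0.8, 0.1 (working shown to 4 dp, full precision carried).
Each pᵢ log₂ pᵢ term: 0.1×(-3.3219)=-0.3322, 0.8×(-0.3219)=-0.2575, 0.1×(-3.3219)=-0.3322.
Sum = -0.9219, so H' = 0.92.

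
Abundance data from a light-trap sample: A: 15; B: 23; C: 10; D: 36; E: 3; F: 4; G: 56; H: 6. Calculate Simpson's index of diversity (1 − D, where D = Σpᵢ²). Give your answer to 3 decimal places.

0.772

Total N = 15+23+10+36+3+4+56+6 = 153, so the proportions are 0.09804, 0.15033, 0.06536, 0.23529, 0.01961, 0.02614, 0.36601, 0.03922 (working shown to 5 dp, full precision carried).
D = 0.09804² + 0.15033² + 0.06536² + 0.23529² + 0.01961² + 0.02614² + 0.36601² + 0.03922² = 0.00961 + 0.02260 + 0.00427 + 0.05536 + 0.00038 + 0.00068 + 0.13397 + 0.00154 = 0.22842.
So 1 − D = 0.77158, i.e. 0.772 to 3 decimal places.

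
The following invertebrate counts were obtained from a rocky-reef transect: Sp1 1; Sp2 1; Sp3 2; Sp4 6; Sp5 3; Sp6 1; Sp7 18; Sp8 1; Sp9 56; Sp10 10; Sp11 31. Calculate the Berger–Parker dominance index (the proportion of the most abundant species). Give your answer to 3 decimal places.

Total N = 1+1+2+6+3+1+18+1+56+10+31 = 130, so the proportions are 0.00769, 0.00769, 0.01538, 0.04615, 0.02308, 0.00769, 0.13846, 0.00769, 0.43077, 0.07692, 0.23846 (working shown to 5 dp, full precision carried).
The largest proportion is 0.43077, i.e. d = 0.431 to 3 decimal places.

0.431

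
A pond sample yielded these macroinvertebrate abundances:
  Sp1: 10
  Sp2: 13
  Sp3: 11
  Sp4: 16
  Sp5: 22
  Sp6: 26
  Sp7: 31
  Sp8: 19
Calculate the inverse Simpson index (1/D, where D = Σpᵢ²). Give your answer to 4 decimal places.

7.0026

Total N = 10+13+11+16+22+26+31+19 = 148, so the proportions are 0.06756757, 0.08783784, 0.07432432, 0.10810811, 0.14864865, 0.17567568, 0.20945946, 0.12837838 (working shown to 8 dp, full precision carried).
D = 0.06756757² + 0.08783784² + 0.07432432² + 0.10810811² + 0.14864865² + 0.17567568² + 0.20945946² + 0.12837838² = 0.00456538 + 0.00771549 + 0.00552411 + 0.01168736 + 0.02209642 + 0.03086194 + 0.04387327 + 0.01648101 = 0.14280497.
So 1/D = 7.002558, i.e. 7.0026 to 4 decimal places.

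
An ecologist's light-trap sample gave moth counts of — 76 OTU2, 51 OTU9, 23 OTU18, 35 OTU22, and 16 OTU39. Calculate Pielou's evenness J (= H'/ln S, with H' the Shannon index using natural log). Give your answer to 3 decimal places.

0.913

Total N = 76+51+23+35+16 = 201, so the proportions are 0.37811, 0.25373, 0.11443, 0.17413, 0.0796 (working shown to 5 dp, full precision carried).
H' = −Σ pᵢ ln pᵢ = −((-0.36774) + (-0.34799) + (-0.24806) + (-0.30437) + (-0.20145)) = 1.46960.
With S = 5 species, ln S = 1.60944, so J = 1.46960/1.60944 = 0.91312, i.e. 0.913 to 3 decimal places.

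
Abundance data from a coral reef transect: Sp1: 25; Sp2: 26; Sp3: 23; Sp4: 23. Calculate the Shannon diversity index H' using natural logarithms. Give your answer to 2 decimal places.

Total N = 25+26+23+23 = 97, so the proportions are 0.2577, 0.268, 0.2371, 0.2371 (working shown to 4 dp, full precision carried).
Each pᵢ ln pᵢ term: 0.2577×(-1.3558)=-0.3494, 0.268×(-1.3166)=-0.3529, 0.2371×(-1.4392)=-0.3413, 0.2371×(-1.4392)=-0.3413.
Sum = -1.3849, so H' = 1.38.

1.38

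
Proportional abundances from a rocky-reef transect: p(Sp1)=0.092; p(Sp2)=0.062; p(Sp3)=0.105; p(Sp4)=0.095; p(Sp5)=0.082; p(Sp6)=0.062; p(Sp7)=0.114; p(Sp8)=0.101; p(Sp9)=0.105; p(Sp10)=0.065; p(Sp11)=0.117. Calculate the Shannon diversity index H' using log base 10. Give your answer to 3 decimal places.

1.031

Each pᵢ log₁₀ pᵢ term (working shown to 5 dp, full precision carried): 0.092×(-1.03621)=-0.09533, 0.062×(-1.20761)=-0.07487, 0.105×(-0.97881)=-0.10278, 0.095×(-1.02228)=-0.09712, 0.082×(-1.08619)=-0.08907, 0.062×(-1.20761)=-0.07487, 0.114×(-0.94310)=-0.10751, 0.101×(-0.99568)=-0.10056, 0.105×(-0.97881)=-0.10278, 0.065×(-1.18709)=-0.07716, 0.117×(-0.93181)=-0.10902.
Sum = -1.03107, so H' = 1.031.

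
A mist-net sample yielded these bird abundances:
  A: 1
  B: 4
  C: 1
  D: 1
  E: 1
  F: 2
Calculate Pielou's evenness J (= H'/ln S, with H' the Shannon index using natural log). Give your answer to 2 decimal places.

Total N = 1+4+1+1+1+2 = 10, so the proportions are 0.1, 0.4, 0.1, 0.1, 0.1, 0.2 (working shown to 4 dp, full precision carried).
H' = −Σ pᵢ ln pᵢ = −((-0.2303) + (-0.3665) + (-0.2303) + (-0.2303) + (-0.2303) + (-0.3219)) = 1.6094.
With S = 6 species, ln S = 1.7918, so J = 1.6094/1.7918 = 0.8982, i.e. 0.90 to 2 decimal places.

0.90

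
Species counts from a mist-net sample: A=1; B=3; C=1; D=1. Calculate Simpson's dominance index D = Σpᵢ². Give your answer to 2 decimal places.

0.33

Total N = 1+3+1+1 = 6, so the proportions are 0.1667, 0.5, 0.1667, 0.1667 (working shown to 4 dp, full precision carried).
D = 0.1667² + 0.5² + 0.1667² + 0.1667² = 0.0278 + 0.2500 + 0.0278 + 0.0278 = 0.3333.
To 2 decimal places, D = 0.33.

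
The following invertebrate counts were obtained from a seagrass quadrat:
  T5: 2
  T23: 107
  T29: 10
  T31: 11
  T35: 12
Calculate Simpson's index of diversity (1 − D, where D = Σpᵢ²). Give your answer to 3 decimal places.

0.414

Total N = 2+107+10+11+12 = 142, so the proportions are 0.01408, 0.75352, 0.07042, 0.07746, 0.08451 (working shown to 5 dp, full precision carried).
D = 0.01408² + 0.75352² + 0.07042² + 0.07746² + 0.08451² = 0.00020 + 0.56779 + 0.00496 + 0.00600 + 0.00714 = 0.58609.
So 1 − D = 0.41391, i.e. 0.414 to 3 decimal places.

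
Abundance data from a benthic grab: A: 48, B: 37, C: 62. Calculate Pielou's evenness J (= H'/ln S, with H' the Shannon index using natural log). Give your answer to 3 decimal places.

0.980

Total N = 48+37+62 = 147, so the proportions are 0.32653, 0.2517, 0.42177 (working shown to 5 dp, full precision carried).
H' = −Σ pᵢ ln pᵢ = −((-0.36546) + (-0.34722) + (-0.36411)) = 1.07680.
With S = 3 species, ln S = 1.09861, so J = 1.07680/1.09861 = 0.98015, i.e. 0.980 to 3 decimal places.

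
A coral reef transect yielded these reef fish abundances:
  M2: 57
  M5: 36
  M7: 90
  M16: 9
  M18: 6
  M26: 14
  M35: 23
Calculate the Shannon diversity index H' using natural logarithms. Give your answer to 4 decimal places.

Total N = 57+36+90+9+6+14+23 = 235, so the proportions are 0.242553, 0.153191, 0.382979, 0.038298, 0.025532, 0.059574, 0.097872 (working shown to 6 dp, full precision carried).
Each pᵢ ln pᵢ term: 0.242553×(-1.416534)=-0.343585, 0.153191×(-1.876067)=-0.287397, 0.382979×(-0.959776)=-0.367574, 0.038298×(-3.262361)=-0.124941, 0.025532×(-3.667826)=-0.093647, 0.059574×(-2.820528)=-0.168031, 0.097872×(-2.324091)=-0.227464.
Sum = -1.612640, so H' = 1.6126.

1.6126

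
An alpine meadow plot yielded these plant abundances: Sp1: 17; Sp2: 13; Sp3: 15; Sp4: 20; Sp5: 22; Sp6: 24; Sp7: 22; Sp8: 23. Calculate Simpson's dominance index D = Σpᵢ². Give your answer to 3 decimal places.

0.130

Total N = 17+13+15+20+22+24+22+23 = 156, so the proportions are 0.10897, 0.08333, 0.09615, 0.12821, 0.14103, 0.15385, 0.14103, 0.14744 (working shown to 5 dp, full precision carried).
D = 0.10897² + 0.08333² + 0.09615² + 0.12821² + 0.14103² + 0.15385² + 0.14103² + 0.14744² = 0.01188 + 0.00694 + 0.00925 + 0.01644 + 0.01989 + 0.02367 + 0.01989 + 0.02174 = 0.12968.
To 3 decimal places, D = 0.130.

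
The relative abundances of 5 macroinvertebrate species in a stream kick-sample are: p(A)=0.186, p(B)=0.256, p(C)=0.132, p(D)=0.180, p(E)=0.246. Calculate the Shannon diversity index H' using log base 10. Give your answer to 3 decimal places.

0.687

Each pᵢ log₁₀ pᵢ term (working shown to 5 dp, full precision carried): 0.186×(-0.73049)=-0.13587, 0.256×(-0.59176)=-0.15149, 0.132×(-0.87943)=-0.11608, 0.18×(-0.74473)=-0.13405, 0.246×(-0.60906)=-0.14983.
Sum = -0.68733, so H' = 0.687.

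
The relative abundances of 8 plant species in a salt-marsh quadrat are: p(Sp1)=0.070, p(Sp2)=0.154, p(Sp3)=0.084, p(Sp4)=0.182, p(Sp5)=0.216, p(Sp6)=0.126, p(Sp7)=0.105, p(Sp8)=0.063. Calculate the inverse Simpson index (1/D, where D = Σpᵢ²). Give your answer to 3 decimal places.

D = 0.07² + 0.154² + 0.084² + 0.182² + 0.216² + 0.126² + 0.105² + 0.063² = 0.0049000 + 0.0237160 + 0.0070560 + 0.0331240 + 0.0466560 + 0.0158760 + 0.0110250 + 0.0039690 = 0.1463220 (working shown to 7 dp, full precision carried).
So 1/D = 6.83424, i.e. 6.834 to 3 decimal places.

6.834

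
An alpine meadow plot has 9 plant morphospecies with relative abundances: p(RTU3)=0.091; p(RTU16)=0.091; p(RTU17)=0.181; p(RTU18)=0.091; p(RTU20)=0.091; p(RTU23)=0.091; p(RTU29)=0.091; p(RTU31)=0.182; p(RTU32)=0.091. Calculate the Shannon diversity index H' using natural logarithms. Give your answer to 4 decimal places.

2.1463

Each pᵢ ln pᵢ term (working shown to 6 dp, full precision carried): 0.091×(-2.396896)=-0.218118, 0.091×(-2.396896)=-0.218118, 0.181×(-1.709258)=-0.309376, 0.091×(-2.396896)=-0.218118, 0.091×(-2.396896)=-0.218118, 0.091×(-2.396896)=-0.218118, 0.091×(-2.396896)=-0.218118, 0.182×(-1.703749)=-0.310082, 0.091×(-2.396896)=-0.218118.
Sum = -2.146281, so H' = 2.1463.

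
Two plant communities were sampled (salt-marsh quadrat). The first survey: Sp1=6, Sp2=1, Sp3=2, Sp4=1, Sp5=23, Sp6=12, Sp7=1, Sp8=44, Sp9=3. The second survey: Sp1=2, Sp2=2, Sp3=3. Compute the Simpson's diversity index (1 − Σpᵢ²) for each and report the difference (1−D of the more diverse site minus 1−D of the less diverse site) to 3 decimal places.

0.039

The first survey: N=93, proportions 0.06452, 0.01075, 0.02151, 0.01075, 0.24731, 0.12903, 0.01075, 0.47312, 0.03226, giving 1−D = 0.69233 (working shown to 5 dp, full precision carried).
The second survey: N=7, proportions 0.28571, 0.28571, 0.42857, giving 1−D = 0.65306.
Difference = |0.69233 − 0.65306| = 0.03927, i.e. 0.039 to 3 decimal places.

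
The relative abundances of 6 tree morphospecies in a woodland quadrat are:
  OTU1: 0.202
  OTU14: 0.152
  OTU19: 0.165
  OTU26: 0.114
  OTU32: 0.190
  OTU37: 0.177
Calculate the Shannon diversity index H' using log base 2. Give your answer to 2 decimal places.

Each pᵢ log₂ pᵢ term (working shown to 4 dp, full precision carried): 0.202×(-2.3076)=-0.4661, 0.152×(-2.7179)=-0.4131, 0.165×(-2.5995)=-0.4289, 0.114×(-3.1329)=-0.3571, 0.19×(-2.3959)=-0.4552, 0.177×(-2.4982)=-0.4422.
Sum = -2.5627, so H' = 2.56.

2.56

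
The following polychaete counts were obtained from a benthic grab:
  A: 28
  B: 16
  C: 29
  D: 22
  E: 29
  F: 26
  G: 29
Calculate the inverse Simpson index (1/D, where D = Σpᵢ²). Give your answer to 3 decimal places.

6.784

Total N = 28+16+29+22+29+26+29 = 179, so the proportions are 0.1564246, 0.0893855, 0.1620112, 0.122905, 0.1620112, 0.1452514, 0.1620112 (working shown to 7 dp, full precision carried).
D = 0.1564246² + 0.0893855² + 0.1620112² + 0.122905² + 0.1620112² + 0.1452514² + 0.1620112² = 0.0244686 + 0.0079898 + 0.0262476 + 0.0151056 + 0.0262476 + 0.0210980 + 0.0262476 = 0.1474049.
So 1/D = 6.78404, i.e. 6.784 to 3 decimal places.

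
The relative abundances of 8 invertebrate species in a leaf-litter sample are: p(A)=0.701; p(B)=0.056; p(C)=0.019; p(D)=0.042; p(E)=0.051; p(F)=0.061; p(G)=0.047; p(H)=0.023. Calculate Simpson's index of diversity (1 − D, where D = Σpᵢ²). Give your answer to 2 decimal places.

0.49

D = 0.701² + 0.056² + 0.019² + 0.042² + 0.051² + 0.061² + 0.047² + 0.023² = 0.4914 + 0.0031 + 0.0004 + 0.0018 + 0.0026 + 0.0037 + 0.0022 + 0.0005 = 0.5057 (working shown to 4 dp, full precision carried).
So 1 − D = 0.4943, i.e. 0.49 to 2 decimal places.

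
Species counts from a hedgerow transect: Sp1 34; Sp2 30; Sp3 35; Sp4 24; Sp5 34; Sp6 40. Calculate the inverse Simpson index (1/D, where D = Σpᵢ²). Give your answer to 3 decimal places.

5.869

Total N = 34+30+35+24+34+40 = 197, so the proportions are 0.1725888, 0.1522843, 0.177665, 0.1218274, 0.1725888, 0.2030457 (working shown to 7 dp, full precision carried).
D = 0.1725888² + 0.1522843² + 0.177665² + 0.1218274² + 0.1725888² + 0.2030457² = 0.0297869 + 0.0231905 + 0.0315648 + 0.0148419 + 0.0297869 + 0.0412276 = 0.1703986.
So 1/D = 5.86859, i.e. 5.869 to 3 decimal places.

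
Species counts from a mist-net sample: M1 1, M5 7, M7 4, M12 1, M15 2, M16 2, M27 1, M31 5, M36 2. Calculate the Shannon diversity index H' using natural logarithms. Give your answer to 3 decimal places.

Total N = 1+7+4+1+2+2+1+5+2 = 25, so the proportions are 0.04, 0.28, 0.16, 0.04, 0.08, 0.08, 0.04, 0.2, 0.08 (working shown to 5 dp, full precision carried).
Each pᵢ ln pᵢ term: 0.04×(-3.21888)=-0.12876, 0.28×(-1.27297)=-0.35643, 0.16×(-1.83258)=-0.29321, 0.04×(-3.21888)=-0.12876, 0.08×(-2.52573)=-0.20206, 0.08×(-2.52573)=-0.20206, 0.04×(-3.21888)=-0.12876, 0.2×(-1.60944)=-0.32189, 0.08×(-2.52573)=-0.20206.
Sum = -1.96397, so H' = 1.964.

1.964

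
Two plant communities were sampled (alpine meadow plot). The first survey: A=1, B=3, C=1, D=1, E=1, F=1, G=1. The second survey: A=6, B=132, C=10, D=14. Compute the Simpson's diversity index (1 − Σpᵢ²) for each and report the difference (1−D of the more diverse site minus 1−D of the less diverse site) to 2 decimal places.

The first survey: N=9, proportions 0.1111, 0.3333, 0.1111, 0.1111, 0.1111, 0.1111, 0.1111, giving 1−D = 0.8148 (working shown to 4 dp, full precision carried).
The second survey: N=162, proportions 0.037, 0.8148, 0.0617, 0.0864, giving 1−D = 0.3234.
Difference = |0.8148 − 0.3234| = 0.4914, i.e. 0.49 to 2 decimal places.

0.49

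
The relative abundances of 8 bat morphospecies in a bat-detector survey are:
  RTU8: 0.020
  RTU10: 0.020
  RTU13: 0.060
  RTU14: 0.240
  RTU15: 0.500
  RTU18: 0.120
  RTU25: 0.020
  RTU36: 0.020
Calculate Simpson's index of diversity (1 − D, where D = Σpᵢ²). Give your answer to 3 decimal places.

0.673

D = 0.02² + 0.02² + 0.06² + 0.24² + 0.5² + 0.12² + 0.02² + 0.02² = 0.00040 + 0.00040 + 0.00360 + 0.05760 + 0.25000 + 0.01440 + 0.00040 + 0.00040 = 0.32720 (working shown to 5 dp, full precision carried).
So 1 − D = 0.67280, i.e. 0.673 to 3 decimal places.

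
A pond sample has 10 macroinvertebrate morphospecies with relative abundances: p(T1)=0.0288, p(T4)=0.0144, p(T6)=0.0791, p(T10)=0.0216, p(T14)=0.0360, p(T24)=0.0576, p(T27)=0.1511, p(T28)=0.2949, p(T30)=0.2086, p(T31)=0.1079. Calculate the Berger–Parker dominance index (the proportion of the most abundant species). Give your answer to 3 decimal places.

The largest proportion is 0.2949, i.e. d = 0.295 to 3 decimal places.

0.295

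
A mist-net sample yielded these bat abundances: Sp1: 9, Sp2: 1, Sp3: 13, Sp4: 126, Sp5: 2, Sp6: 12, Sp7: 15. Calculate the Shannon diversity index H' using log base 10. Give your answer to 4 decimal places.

0.4588

Total N = 9+1+13+126+2+12+15 = 178, so the proportions are 0.050562, 0.005618, 0.073034, 0.707865, 0.011236, 0.067416, 0.08427 (working shown to 6 dp, full precision carried).
Each pᵢ log₁₀ pᵢ term: 0.050562×(-1.296177)=-0.065537, 0.005618×(-2.250420)=-0.012643, 0.073034×(-1.136477)=-0.083001, 0.707865×(-0.150049)=-0.106215, 0.011236×(-1.949390)=-0.021903, 0.067416×(-1.171239)=-0.078960, 0.08427×(-1.074329)=-0.090533.
Sum = -0.458792, so H' = 0.4588.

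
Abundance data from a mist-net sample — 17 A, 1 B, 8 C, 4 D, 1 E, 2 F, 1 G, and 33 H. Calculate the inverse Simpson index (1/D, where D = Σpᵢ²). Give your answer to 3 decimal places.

3.064

Total N = 17+1+8+4+1+2+1+33 = 67, so the proportions are 0.253731, 0.014925, 0.119403, 0.059701, 0.014925, 0.029851, 0.014925, 0.492537 (working shown to 6 dp, full precision carried).
D = 0.253731² + 0.014925² + 0.119403² + 0.059701² + 0.014925² + 0.029851² + 0.014925² + 0.492537² = 0.064380 + 0.000223 + 0.014257 + 0.003564 + 0.000223 + 0.000891 + 0.000223 + 0.242593 = 0.326353.
So 1/D = 3.06416, i.e. 3.064 to 3 decimal places.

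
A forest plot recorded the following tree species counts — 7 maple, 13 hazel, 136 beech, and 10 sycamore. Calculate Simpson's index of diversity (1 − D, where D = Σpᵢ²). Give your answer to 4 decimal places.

0.3172

Total N = 7+13+136+10 = 166, so the proportions are 0.042169, 0.078313, 0.819277, 0.060241 (working shown to 6 dp, full precision carried).
D = 0.042169² + 0.078313² + 0.819277² + 0.060241² = 0.001778 + 0.006133 + 0.671215 + 0.003629 = 0.682755.
So 1 − D = 0.317245, i.e. 0.3172 to 4 decimal places.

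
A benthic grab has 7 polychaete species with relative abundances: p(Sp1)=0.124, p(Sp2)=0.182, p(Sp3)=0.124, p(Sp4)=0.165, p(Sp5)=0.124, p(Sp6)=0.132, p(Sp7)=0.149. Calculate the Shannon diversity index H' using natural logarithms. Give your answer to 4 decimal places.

1.9349

Each pᵢ ln pᵢ term (working shown to 6 dp, full precision carried): 0.124×(-2.087474)=-0.258847, 0.182×(-1.703749)=-0.310082, 0.124×(-2.087474)=-0.258847, 0.165×(-1.801810)=-0.297299, 0.124×(-2.087474)=-0.258847, 0.132×(-2.024953)=-0.267294, 0.149×(-1.903809)=-0.283668.
Sum = -1.934882, so H' = 1.9349.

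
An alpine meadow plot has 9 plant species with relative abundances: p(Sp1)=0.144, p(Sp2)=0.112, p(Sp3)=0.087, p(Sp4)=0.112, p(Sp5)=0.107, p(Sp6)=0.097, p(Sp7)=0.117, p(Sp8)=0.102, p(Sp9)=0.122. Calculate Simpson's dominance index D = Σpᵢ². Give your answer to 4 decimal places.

D = 0.144² + 0.112² + 0.087² + 0.112² + 0.107² + 0.097² + 0.117² + 0.102² + 0.122² = 0.020736 + 0.012544 + 0.007569 + 0.012544 + 0.011449 + 0.009409 + 0.013689 + 0.010404 + 0.014884 = 0.113228 (working shown to 6 dp, full precision carried).
To 4 decimal places, D = 0.1132.

0.1132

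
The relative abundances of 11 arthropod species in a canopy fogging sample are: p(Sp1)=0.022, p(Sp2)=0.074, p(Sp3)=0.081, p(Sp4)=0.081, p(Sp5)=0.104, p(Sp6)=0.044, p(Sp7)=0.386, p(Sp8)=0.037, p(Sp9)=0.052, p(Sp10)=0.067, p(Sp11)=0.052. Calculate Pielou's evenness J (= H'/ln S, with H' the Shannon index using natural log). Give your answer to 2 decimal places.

0.85

H' = −Σ pᵢ ln pᵢ = −((-0.0840) + (-0.1927) + (-0.2036) + (-0.2036) + (-0.2354) + (-0.1374) + (-0.3674) + (-0.1220) + (-0.1537) + (-0.1811) + (-0.1537)) = 2.0346 (working shown to 4 dp, full precision carried).
With S = 11 species, ln S = 2.3979, so J = 2.0346/2.3979 = 0.8485, i.e. 0.85 to 2 decimal places.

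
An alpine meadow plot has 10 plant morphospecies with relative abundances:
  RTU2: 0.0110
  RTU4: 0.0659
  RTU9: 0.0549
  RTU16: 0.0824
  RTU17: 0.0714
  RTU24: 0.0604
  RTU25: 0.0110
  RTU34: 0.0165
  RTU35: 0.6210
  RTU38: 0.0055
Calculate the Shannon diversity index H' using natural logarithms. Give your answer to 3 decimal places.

Each pᵢ ln pᵢ term (working shown to 5 dp, full precision carried): 0.011×(-4.50986)=-0.04961, 0.0659×(-2.71962)=-0.17922, 0.0549×(-2.90224)=-0.15933, 0.0824×(-2.49617)=-0.20568, 0.0714×(-2.63946)=-0.18846, 0.0604×(-2.80677)=-0.16953, 0.011×(-4.50986)=-0.04961, 0.0165×(-4.10439)=-0.06772, 0.621×(-0.47642)=-0.29586, 0.0055×(-5.20301)=-0.02862.
Sum = -1.39364, so H' = 1.394.

1.394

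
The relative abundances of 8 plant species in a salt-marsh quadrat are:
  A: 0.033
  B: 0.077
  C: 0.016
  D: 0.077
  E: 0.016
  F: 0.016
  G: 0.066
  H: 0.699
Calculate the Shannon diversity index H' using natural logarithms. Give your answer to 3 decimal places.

Each pᵢ ln pᵢ term (working shown to 5 dp, full precision carried): 0.033×(-3.41125)=-0.11257, 0.077×(-2.56395)=-0.19742, 0.016×(-4.13517)=-0.06616, 0.077×(-2.56395)=-0.19742, 0.016×(-4.13517)=-0.06616, 0.016×(-4.13517)=-0.06616, 0.066×(-2.71810)=-0.17939, 0.699×(-0.35810)=-0.25032.
Sum = -1.13562, so H' = 1.136.

1.136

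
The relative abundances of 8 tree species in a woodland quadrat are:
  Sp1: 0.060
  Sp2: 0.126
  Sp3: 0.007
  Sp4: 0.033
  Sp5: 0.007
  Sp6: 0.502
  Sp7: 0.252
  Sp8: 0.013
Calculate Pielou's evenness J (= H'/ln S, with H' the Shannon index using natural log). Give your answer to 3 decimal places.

H' = −Σ pᵢ ln pᵢ = −((-0.16880) + (-0.26101) + (-0.03473) + (-0.11257) + (-0.03473) + (-0.34596) + (-0.34734) + (-0.05646)) = 1.36160 (working shown to 5 dp, full precision carried).
With S = 8 species, ln S = 2.07944, so J = 1.36160/2.07944 = 0.65479, i.e. 0.655 to 3 decimal places.

0.655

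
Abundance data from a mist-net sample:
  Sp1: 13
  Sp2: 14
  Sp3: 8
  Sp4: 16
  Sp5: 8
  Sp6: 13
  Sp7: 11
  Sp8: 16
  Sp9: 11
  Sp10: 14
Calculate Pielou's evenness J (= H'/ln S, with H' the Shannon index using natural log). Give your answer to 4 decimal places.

Total N = 13+14+8+16+8+13+11+16+11+14 = 124, so the proportions are 0.104839, 0.112903, 0.064516, 0.129032, 0.064516, 0.104839, 0.08871, 0.129032, 0.08871, 0.112903 (working shown to 6 dp, full precision carried).
H' = −Σ pᵢ ln pᵢ = −((-0.236446) + (-0.246267) + (-0.176828) + (-0.264218) + (-0.176828) + (-0.236446) + (-0.214889) + (-0.264218) + (-0.214889) + (-0.246267)) = 2.277299.
With S = 10 species, ln S = 2.302585, so J = 2.277299/2.302585 = 0.989018, i.e. 0.9890 to 4 decimal places.

0.9890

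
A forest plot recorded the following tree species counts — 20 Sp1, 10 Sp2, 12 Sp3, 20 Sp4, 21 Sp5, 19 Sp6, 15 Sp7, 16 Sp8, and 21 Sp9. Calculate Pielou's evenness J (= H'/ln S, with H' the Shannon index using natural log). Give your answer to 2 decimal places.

0.99

Total N = 20+10+12+20+21+19+15+16+21 = 154, so the proportions are 0.1299, 0.0649, 0.0779, 0.1299, 0.1364, 0.1234, 0.0974, 0.1039, 0.1364 (working shown to 4 dp, full precision carried).
H' = −Σ pᵢ ln pᵢ = −((-0.2651) + (-0.1776) + (-0.1989) + (-0.2651) + (-0.2717) + (-0.2582) + (-0.2268) + (-0.2353) + (-0.2717)) = 2.1703.
With S = 9 species, ln S = 2.1972, so J = 2.1703/2.1972 = 0.9877, i.e. 0.99 to 2 decimal places.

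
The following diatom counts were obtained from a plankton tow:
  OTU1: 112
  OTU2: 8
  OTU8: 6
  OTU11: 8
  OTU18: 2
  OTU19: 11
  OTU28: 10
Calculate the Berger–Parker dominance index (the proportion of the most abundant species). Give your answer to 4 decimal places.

0.7134

Total N = 112+8+6+8+2+11+10 = 157, so the proportions are 0.713376, 0.050955, 0.038217, 0.050955, 0.012739, 0.070064, 0.063694 (working shown to 6 dp, full precision carried).
The largest proportion is 0.713376, i.e. d = 0.7134 to 4 decimal places.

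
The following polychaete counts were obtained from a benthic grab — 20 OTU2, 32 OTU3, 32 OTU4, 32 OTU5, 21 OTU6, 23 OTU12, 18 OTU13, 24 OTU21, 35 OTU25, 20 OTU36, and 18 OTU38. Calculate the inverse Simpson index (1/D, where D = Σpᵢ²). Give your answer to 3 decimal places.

Total N = 20+32+32+32+21+23+18+24+35+20+18 = 275, so the proportions are 0.07272727, 0.11636364, 0.11636364, 0.11636364, 0.07636364, 0.08363636, 0.06545455, 0.08727273, 0.12727273, 0.07272727, 0.06545455 (working shown to 8 dp, full precision carried).
D = 0.07272727² + 0.11636364² + 0.11636364² + 0.11636364² + 0.07636364² + 0.08363636² + 0.06545455² + 0.08727273² + 0.12727273² + 0.07272727² + 0.06545455² = 0.00528926 + 0.01354050 + 0.01354050 + 0.01354050 + 0.00583140 + 0.00699504 + 0.00428430 + 0.00761653 + 0.01619835 + 0.00528926 + 0.00428430 = 0.09640992.
So 1/D = 10.37238, i.e. 10.372 to 3 decimal places.

10.372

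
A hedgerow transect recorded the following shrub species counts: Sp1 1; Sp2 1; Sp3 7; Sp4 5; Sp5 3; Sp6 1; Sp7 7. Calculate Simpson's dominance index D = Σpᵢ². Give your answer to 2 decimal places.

0.22

Total N = 1+1+7+5+3+1+7 = 25, so the proportions are 0.04, 0.04, 0.28, 0.2, 0.12, 0.04, 0.28 (working shown to 4 dp, full precision carried).
D = 0.04² + 0.04² + 0.28² + 0.2² + 0.12² + 0.04² + 0.28² = 0.0016 + 0.0016 + 0.0784 + 0.0400 + 0.0144 + 0.0016 + 0.0784 = 0.2160.
To 2 decimal places, D = 0.22.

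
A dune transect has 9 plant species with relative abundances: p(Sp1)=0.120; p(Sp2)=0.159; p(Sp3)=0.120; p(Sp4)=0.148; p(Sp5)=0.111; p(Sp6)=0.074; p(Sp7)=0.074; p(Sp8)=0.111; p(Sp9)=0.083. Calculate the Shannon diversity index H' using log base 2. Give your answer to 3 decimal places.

Each pᵢ log₂ pᵢ term (working shown to 5 dp, full precision carried): 0.12×(-3.05889)=-0.36707, 0.159×(-2.65290)=-0.42181, 0.12×(-3.05889)=-0.36707, 0.148×(-2.75633)=-0.40794, 0.111×(-3.17137)=-0.35202, 0.074×(-3.75633)=-0.27797, 0.074×(-3.75633)=-0.27797, 0.111×(-3.17137)=-0.35202, 0.083×(-3.59074)=-0.29803.
Sum = -3.12190, so H' = 3.122.

3.122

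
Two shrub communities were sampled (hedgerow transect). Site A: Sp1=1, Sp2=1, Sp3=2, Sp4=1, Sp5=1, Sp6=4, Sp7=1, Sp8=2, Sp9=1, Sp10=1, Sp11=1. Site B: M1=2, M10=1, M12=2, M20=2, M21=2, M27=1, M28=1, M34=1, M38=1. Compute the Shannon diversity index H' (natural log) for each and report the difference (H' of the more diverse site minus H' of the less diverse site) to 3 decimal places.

0.114

Site A: N=16, proportions 0.0625, 0.0625, 0.125, 0.0625, 0.0625, 0.25, 0.0625, 0.125, 0.0625, 0.0625, 0.0625, giving H' = 2.25273 (working shown to 5 dp, full precision carried).
Site B: N=13, proportions 0.15385, 0.07692, 0.15385, 0.15385, 0.15385, 0.07692, 0.07692, 0.07692, 0.07692, giving H' = 2.13840.
Difference = |2.25273 − 2.13840| = 0.11433, i.e. 0.114 to 3 decimal places.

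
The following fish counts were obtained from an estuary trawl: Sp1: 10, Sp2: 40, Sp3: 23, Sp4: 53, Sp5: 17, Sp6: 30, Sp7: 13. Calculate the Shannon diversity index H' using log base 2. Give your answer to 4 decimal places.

Total N = 10+40+23+53+17+30+13 = 186, so the proportions are 0.053763, 0.215054, 0.123656, 0.284946, 0.091398, 0.16129, 0.069892 (working shown to 6 dp, full precision carried).
Each pᵢ log₂ pᵢ term: 0.053763×(-4.217231)=-0.226733, 0.215054×(-2.217231)=-0.476824, 0.123656×(-3.015597)=-0.372896, 0.284946×(-1.811238)=-0.516106, 0.091398×(-3.451696)=-0.315478, 0.16129×(-2.632268)=-0.424559, 0.069892×(-3.838719)=-0.268298.
Sum = -2.600893, so H' = 2.6009.

2.6009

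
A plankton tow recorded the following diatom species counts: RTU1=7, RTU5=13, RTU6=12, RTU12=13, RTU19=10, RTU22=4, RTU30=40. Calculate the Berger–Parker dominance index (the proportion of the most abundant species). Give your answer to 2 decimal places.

0.40

Total N = 7+13+12+13+10+4+40 = 99, so the proportions are 0.0707, 0.1313, 0.1212, 0.1313, 0.101, 0.0404, 0.404 (working shown to 4 dp, full precision carried).
The largest proportion is 0.404, i.e. d = 0.40 to 2 decimal places.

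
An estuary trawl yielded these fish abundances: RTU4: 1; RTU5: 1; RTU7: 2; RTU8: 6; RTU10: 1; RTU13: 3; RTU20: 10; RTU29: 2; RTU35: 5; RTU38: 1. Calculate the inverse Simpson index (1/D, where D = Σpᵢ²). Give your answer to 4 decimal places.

Total N = 1+1+2+6+1+3+10+2+5+1 = 32, so the proportions are 0.03125, 0.03125, 0.0625, 0.1875, 0.03125, 0.09375, 0.3125, 0.0625, 0.15625, 0.03125 (working shown to 8 dp, full precision carried).
D = 0.03125² + 0.03125² + 0.0625² + 0.1875² + 0.03125² + 0.09375² + 0.3125² + 0.0625² + 0.15625² + 0.03125² = 0.00097656 + 0.00097656 + 0.00390625 + 0.03515625 + 0.00097656 + 0.00878906 + 0.09765625 + 0.00390625 + 0.02441406 + 0.00097656 = 0.17773438.
So 1/D = 5.626374, i.e. 5.6264 to 4 decimal places.

5.6264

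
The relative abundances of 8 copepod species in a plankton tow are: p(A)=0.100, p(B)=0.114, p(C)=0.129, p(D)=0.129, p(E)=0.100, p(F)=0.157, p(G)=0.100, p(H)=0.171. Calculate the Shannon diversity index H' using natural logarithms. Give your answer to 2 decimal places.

2.06

Each pᵢ ln pᵢ term (working shown to 4 dp, full precision carried): 0.1×(-2.3026)=-0.2303, 0.114×(-2.1716)=-0.2476, 0.129×(-2.0479)=-0.2642, 0.129×(-2.0479)=-0.2642, 0.1×(-2.3026)=-0.2303, 0.157×(-1.8515)=-0.2907, 0.1×(-2.3026)=-0.2303, 0.171×(-1.7661)=-0.3020.
Sum = -2.0594, so H' = 2.06.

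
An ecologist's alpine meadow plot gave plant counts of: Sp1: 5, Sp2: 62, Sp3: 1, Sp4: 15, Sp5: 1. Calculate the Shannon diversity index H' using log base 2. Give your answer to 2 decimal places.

Total N = 5+62+1+15+1 = 84, so the proportions are 0.0595, 0.7381, 0.0119, 0.1786, 0.0119 (working shown to 4 dp, full precision carried).
Each pᵢ log₂ pᵢ term: 0.0595×(-4.0704)=-0.2423, 0.7381×(-0.4381)=-0.3234, 0.0119×(-6.3923)=-0.0761, 0.1786×(-2.4854)=-0.4438, 0.0119×(-6.3923)=-0.0761.
Sum = -1.1617, so H' = 1.16.

1.16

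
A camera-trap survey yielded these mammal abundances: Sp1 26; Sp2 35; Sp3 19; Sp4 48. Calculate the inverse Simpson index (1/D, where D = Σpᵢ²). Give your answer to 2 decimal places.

Total N = 26+35+19+48 = 128, so the proportions are 0.203125, 0.273438, 0.148438, 0.375 (working shown to 6 dp, full precision carried).
D = 0.203125² + 0.273438² + 0.148438² + 0.375² = 0.041260 + 0.074768 + 0.022034 + 0.140625 = 0.278687.
So 1/D = 3.5883, i.e. 3.59 to 2 decimal places.

3.59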